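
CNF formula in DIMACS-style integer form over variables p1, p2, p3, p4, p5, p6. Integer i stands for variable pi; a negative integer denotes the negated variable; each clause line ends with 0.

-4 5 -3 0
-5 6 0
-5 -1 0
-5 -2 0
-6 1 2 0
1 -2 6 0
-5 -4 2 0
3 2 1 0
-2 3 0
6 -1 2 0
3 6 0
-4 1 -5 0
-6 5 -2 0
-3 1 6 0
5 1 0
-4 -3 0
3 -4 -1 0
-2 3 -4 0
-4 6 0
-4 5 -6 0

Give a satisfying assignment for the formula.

p1=T, p2=F, p3=F, p4=F, p5=F, p6=T

p4 occurs only negated in the remaining clauses — set p4 = False.
Set p1 = True and propagate.
  then p5 is forced to False.
The remaining clauses are satisfied by p2 = False, p3 = False, p6 = True.
Every clause has at least one true literal under this assignment.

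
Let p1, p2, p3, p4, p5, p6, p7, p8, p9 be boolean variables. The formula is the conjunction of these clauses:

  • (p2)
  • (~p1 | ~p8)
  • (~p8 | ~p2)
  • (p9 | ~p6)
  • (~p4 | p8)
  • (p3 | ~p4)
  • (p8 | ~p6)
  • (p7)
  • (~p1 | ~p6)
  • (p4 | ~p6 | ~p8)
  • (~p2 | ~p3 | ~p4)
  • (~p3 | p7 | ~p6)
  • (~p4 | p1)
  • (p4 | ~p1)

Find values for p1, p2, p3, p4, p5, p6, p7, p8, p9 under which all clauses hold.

p1=False, p2=True, p3=False, p4=False, p5=False, p6=False, p7=True, p8=False, p9=True

Check each clause:
  1. (p2) — p2 is true.
  2. (~p8 | ~p1) — ~p8 is true.
  3. (~p2 | ~p8) — ~p8 is true.
  4. (~p6 | p9) — p9 is true.
  5. (p8 | ~p4) — ~p4 is true.
  6. (~p4 | p3) — ~p4 is true.
  7. (p8 | ~p6) — ~p6 is true.
  8. (p7) — p7 is true.
  9. (~p1 | ~p6) — ~p6 is true.
  10. (p4 | ~p8 | ~p6) — ~p8 is true.
  11. (~p3 | ~p2 | ~p4) — ~p4 is true.
  12. (p7 | ~p3 | ~p6) — ~p6 is true.
  13. (~p4 | p1) — ~p4 is true.
  14. (p4 | ~p1) — ~p1 is true.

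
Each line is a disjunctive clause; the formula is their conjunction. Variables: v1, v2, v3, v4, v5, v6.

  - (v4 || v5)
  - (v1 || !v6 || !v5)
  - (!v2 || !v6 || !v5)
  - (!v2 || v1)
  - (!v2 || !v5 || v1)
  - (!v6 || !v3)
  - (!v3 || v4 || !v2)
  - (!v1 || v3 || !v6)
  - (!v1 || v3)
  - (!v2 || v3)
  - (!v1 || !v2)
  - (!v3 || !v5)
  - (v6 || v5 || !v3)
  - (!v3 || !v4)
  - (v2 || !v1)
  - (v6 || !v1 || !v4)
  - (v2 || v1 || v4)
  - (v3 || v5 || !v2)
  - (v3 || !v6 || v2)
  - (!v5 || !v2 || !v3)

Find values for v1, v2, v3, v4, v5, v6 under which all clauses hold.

v1=False  v2=False  v3=False  v4=True  v5=False  v6=False

Check each clause:
  1. (v4 || v5) — v4 is true.
  2. (!v5 || !v6 || v1) — !v6 is true.
  3. (!v2 || !v6 || !v5) — !v6 is true.
  4. (!v2 || v1) — !v2 is true.
  5. (!v5 || v1 || !v2) — !v5 is true.
  6. (!v3 || !v6) — !v6 is true.
  7. (v4 || !v2 || !v3) — v4 is true.
  8. (v3 || !v6 || !v1) — !v6 is true.
  9. (v3 || !v1) — !v1 is true.
  10. (!v2 || v3) — !v2 is true.
  11. (!v2 || !v1) — !v1 is true.
  12. (!v5 || !v3) — !v5 is true.
  13. (v6 || v5 || !v3) — !v3 is true.
  14. (!v3 || !v4) — !v3 is true.
  15. (v2 || !v1) — !v1 is true.
  16. (!v4 || !v1 || v6) — !v1 is true.
  17. (v4 || v1 || v2) — v4 is true.
  18. (v3 || !v2 || v5) — !v2 is true.
  19. (v3 || !v6 || v2) — !v6 is true.
  20. (!v3 || !v2 || !v5) — !v5 is true.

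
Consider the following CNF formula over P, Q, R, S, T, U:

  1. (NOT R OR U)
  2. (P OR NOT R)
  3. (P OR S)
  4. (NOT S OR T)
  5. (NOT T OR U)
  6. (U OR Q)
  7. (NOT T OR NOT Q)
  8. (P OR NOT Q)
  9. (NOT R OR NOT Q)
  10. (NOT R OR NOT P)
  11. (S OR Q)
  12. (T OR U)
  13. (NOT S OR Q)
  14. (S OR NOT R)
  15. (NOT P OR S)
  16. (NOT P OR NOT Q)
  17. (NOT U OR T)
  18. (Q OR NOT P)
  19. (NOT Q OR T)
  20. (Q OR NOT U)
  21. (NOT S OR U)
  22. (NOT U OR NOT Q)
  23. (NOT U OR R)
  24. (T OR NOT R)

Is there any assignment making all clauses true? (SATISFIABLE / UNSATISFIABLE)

UNSATISFIABLE

Q = True:
  propagation gives T=False; an empty clause results — contradiction.
Q = False:
  propagation gives U=True; an empty clause results — contradiction.
Every branch closes, so no satisfying assignment exists.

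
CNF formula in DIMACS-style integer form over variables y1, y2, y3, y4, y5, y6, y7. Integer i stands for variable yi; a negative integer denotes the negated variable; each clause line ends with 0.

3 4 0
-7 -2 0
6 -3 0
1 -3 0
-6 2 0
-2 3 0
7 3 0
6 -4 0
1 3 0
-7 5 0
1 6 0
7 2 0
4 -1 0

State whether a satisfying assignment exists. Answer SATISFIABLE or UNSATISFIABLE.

SATISFIABLE

y5 occurs only positively in the remaining clauses — set y5 = True.
Try y1 = True.
  then y4 is forced to True.
  then y6 is forced to True.
  then y2 is forced to True.
  then y7 is forced to False.
  then y3 is forced to True.
Every clause has at least one true literal under this assignment.
So y1=T, y2=T, y3=T, y4=T, y5=T, y6=T, y7=F is a satisfying assignment.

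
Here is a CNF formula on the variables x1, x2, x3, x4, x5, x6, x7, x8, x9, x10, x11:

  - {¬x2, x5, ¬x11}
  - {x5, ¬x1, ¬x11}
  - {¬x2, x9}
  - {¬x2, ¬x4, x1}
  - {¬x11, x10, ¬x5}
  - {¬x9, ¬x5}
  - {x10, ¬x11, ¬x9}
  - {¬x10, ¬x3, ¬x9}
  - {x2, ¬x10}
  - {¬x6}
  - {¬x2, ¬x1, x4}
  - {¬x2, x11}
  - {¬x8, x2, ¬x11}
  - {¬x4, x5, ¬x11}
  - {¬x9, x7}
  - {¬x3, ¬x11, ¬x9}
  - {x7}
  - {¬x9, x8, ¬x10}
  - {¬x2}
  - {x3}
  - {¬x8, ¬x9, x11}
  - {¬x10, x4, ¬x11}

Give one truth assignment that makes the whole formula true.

Unit propagation: (¬x6) forces x6 = False.
The clause (x7) is unit: x7 must be True.
(¬x2) is a unit clause, so x2 = False.
(¬x10) is a unit clause, so x10 = False.
The clause (x3) is unit: x3 must be True.
Pure literal: x1 appears only negated; assign x1 = False.
x4 occurs only negated in the remaining clauses — set x4 = False.
Try x5 = False.
Branch on x8: take x8 = True.
  then x11 is forced to False.
  then x9 is forced to False.

x1=0  x2=0  x3=1  x4=0  x5=0  x6=0  x7=1  x8=1  x9=0  x10=0  x11=0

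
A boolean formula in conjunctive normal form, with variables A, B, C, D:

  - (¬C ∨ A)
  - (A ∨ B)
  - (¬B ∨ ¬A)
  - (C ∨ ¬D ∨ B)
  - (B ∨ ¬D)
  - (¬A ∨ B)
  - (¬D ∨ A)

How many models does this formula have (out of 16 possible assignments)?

1

The models are:
  A=0 B=1 C=0 D=0
That's 1 in total.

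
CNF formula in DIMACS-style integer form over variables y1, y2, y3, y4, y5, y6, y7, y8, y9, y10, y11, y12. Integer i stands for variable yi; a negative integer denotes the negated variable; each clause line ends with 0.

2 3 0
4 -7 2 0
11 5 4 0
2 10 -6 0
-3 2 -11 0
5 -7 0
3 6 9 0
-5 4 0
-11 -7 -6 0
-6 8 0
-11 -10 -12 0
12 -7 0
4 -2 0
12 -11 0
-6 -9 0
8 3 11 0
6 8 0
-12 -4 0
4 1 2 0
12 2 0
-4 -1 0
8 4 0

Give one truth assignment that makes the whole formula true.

y1=False, y2=True, y3=True, y4=True, y5=True, y6=False, y7=False, y8=True, y9=True, y10=False, y11=False, y12=False

Check each clause:
  1. (y2 OR y3) — y2 is true.
  2. (y2 OR NOT y7 OR y4) — NOT y7 is true.
  3. (y4 OR y11 OR y5) — y4 is true.
  4. (y2 OR y10 OR NOT y6) — y2 is true.
  5. (y2 OR NOT y11 OR NOT y3) — y2 is true.
  6. (NOT y7 OR y5) — NOT y7 is true.
  7. (y6 OR y9 OR y3) — y9 is true.
  8. (NOT y5 OR y4) — y4 is true.
  9. (NOT y7 OR NOT y6 OR NOT y11) — NOT y7 is true.
  10. (y8 OR NOT y6) — y8 is true.
  11. (NOT y10 OR NOT y11 OR NOT y12) — NOT y12 is true.
  12. (NOT y7 OR y12) — NOT y7 is true.
  13. (y4 OR NOT y2) — y4 is true.
  14. (y12 OR NOT y11) — NOT y11 is true.
  15. (NOT y9 OR NOT y6) — NOT y6 is true.
  16. (y11 OR y8 OR y3) — y8 is true.
  17. (y6 OR y8) — y8 is true.
  18. (NOT y4 OR NOT y12) — NOT y12 is true.
  19. (y2 OR y1 OR y4) — y2 is true.
  20. (y12 OR y2) — y2 is true.
  21. (NOT y1 OR NOT y4) — NOT y1 is true.
  22. (y4 OR y8) — y8 is true.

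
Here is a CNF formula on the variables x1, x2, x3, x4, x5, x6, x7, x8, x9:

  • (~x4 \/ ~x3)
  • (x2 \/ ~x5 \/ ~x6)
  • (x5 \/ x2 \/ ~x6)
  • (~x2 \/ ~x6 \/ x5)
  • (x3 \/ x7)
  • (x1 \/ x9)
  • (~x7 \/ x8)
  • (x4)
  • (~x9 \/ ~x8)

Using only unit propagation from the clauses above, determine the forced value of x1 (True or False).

(x4) is a unit clause: x4 = True.
From (~x3 \/ ~x4) and x4 = True: x3 = False.
(x3 \/ x7): since x3 = False, the clause reduces to (x7). x7 = True.
(x8 \/ ~x7) with x7 = True leaves only x8, so x8 = True.
In (~x8 \/ ~x9), ~x8 is now false; ~x9 must hold, so x9 = False.
In (x1 \/ x9), x9 is now false; x1 must hold, so x1 = True.

True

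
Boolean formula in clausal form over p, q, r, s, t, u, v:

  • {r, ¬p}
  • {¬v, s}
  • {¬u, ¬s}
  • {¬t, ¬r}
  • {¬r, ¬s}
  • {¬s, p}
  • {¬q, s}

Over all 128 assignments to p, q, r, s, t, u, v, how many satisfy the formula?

Split on s, then r.
  s=T, r=T: a clause becomes empty — 0.
  s=T, r=F: a clause becomes empty — 0.
  s=F, r=T: remaining (p,q,t,u,v) ∈ {(F,F,F,F,F); (F,F,F,T,F); (T,F,F,F,F); (T,F,F,T,F)} — 4.
  s=F, r=F: remaining (p,q,t,u,v) ∈ {(F,F,F,F,F); (F,F,F,T,F); (F,F,T,F,F); (F,F,T,T,F)} — 4.
Total: 0 + 0 + 4 + 4 = 8.

8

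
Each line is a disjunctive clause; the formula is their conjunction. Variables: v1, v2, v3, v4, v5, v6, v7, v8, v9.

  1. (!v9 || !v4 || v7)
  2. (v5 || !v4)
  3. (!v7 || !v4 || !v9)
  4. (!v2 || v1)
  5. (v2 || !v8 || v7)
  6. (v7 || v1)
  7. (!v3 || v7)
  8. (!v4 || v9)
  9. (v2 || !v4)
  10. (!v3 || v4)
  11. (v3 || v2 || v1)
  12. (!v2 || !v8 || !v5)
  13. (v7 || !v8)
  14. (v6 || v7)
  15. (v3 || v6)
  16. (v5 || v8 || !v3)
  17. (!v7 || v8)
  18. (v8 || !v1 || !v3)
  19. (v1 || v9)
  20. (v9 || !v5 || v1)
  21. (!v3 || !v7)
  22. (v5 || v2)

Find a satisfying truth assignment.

v1=True, v2=False, v3=False, v4=False, v5=True, v6=True, v7=True, v8=True, v9=False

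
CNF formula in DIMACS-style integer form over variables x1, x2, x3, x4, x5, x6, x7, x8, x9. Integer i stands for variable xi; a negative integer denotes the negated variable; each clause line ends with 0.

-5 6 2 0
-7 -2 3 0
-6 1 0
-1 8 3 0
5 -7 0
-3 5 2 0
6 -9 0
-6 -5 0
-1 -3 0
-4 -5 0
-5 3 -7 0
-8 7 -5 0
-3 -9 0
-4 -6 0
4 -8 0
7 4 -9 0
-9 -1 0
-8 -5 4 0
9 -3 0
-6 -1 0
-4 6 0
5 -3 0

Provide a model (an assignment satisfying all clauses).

Try x1 = False.
  then x6 is forced to False.
  then x9 is forced to False.
  then x3 is forced to False.
  then x4 is forced to False.
  then x8 is forced to False.
The remaining clauses are satisfied by x2 = True, x5 = True, x7 = False.
Check each clause:
  1. (x6 \/ x2 \/ ~x5) — x2 is true.
  2. (~x7 \/ x3 \/ ~x2) — ~x7 is true.
  3. (x1 \/ ~x6) — ~x6 is true.
  4. (~x1 \/ x3 \/ x8) — ~x1 is true.
  5. (x5 \/ ~x7) — ~x7 is true.
  6. (~x3 \/ x5 \/ x2) — x5 is true.
  7. (~x9 \/ x6) — ~x9 is true.
  8. (~x5 \/ ~x6) — ~x6 is true.
  9. (~x1 \/ ~x3) — ~x3 is true.
  10. (~x4 \/ ~x5) — ~x4 is true.
  11. (~x5 \/ x3 \/ ~x7) — ~x7 is true.
  12. (x7 \/ ~x5 \/ ~x8) — ~x8 is true.
  13. (~x9 \/ ~x3) — ~x3 is true.
  14. (~x6 \/ ~x4) — ~x6 is true.
  15. (~x8 \/ x4) — ~x8 is true.
  16. (~x9 \/ x7 \/ x4) — ~x9 is true.
  17. (~x1 \/ ~x9) — ~x1 is true.
  18. (~x5 \/ x4 \/ ~x8) — ~x8 is true.
  19. (~x3 \/ x9) — ~x3 is true.
  20. (~x1 \/ ~x6) — ~x6 is true.
  21. (~x4 \/ x6) — ~x4 is true.
  22. (~x3 \/ x5) — x5 is true.

x1 = F, x2 = T, x3 = F, x4 = F, x5 = T, x6 = F, x7 = F, x8 = F, x9 = F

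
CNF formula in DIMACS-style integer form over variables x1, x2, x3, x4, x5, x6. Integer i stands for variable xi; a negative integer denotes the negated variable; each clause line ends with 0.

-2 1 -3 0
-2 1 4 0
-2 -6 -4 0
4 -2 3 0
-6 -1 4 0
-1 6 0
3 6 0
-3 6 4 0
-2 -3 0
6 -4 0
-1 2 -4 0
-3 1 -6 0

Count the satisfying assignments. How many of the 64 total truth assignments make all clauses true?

4

The models are:
  x1=F x2=F x3=F x4=F x5=F x6=T
  x1=F x2=F x3=F x4=F x5=T x6=T
  x1=F x2=F x3=F x4=T x5=F x6=T
  x1=F x2=F x3=F x4=T x5=T x6=T
That's 4 in total.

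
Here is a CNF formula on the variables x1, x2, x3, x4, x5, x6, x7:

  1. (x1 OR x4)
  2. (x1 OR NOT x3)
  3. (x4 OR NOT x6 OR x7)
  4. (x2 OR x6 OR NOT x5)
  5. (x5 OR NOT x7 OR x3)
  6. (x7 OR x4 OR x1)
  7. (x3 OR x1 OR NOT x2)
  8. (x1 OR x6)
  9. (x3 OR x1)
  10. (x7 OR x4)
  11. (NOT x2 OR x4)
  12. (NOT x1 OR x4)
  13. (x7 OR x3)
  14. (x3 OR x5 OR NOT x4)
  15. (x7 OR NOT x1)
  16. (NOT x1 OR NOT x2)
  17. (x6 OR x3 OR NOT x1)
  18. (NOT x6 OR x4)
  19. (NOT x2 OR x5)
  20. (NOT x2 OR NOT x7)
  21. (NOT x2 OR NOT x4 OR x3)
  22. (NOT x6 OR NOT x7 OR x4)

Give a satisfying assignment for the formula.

x1 = True  x2 = False  x3 = True  x4 = True  x5 = False  x6 = True  x7 = True

Branch on x1: take x1 = True.
  then x4 is forced to True.
  then x7 is forced to True.
  then x2 is forced to False.
The remaining clauses are satisfied by x3 = True, x5 = False, x6 = True.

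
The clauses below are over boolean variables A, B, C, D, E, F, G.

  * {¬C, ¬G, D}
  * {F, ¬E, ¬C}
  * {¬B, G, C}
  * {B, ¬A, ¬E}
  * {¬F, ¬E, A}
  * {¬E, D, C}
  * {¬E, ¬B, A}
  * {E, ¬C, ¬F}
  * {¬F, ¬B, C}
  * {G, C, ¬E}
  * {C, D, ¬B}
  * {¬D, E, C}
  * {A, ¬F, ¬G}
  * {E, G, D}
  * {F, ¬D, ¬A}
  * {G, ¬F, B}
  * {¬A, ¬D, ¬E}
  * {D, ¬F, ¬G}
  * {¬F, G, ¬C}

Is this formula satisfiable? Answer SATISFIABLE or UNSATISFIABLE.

Set A = True and propagate.
Branch on B: take B = False.
  then E is forced to False.
Set C = False and propagate.
  then D is forced to False.
  then G is forced to True.
  then F is forced to False.
Every clause has at least one true literal under this assignment.
So A=True, B=False, C=False, D=False, E=False, F=False, G=True is a satisfying assignment.

SATISFIABLE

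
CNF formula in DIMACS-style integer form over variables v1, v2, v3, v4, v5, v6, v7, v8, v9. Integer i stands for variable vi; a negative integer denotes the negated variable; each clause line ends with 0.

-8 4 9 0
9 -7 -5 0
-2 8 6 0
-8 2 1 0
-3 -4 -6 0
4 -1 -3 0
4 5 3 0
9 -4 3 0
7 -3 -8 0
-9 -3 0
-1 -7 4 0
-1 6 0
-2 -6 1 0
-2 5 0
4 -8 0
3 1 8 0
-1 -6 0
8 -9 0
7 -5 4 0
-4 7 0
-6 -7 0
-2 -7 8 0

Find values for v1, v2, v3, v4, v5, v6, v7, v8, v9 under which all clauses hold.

v1=0  v2=0  v3=1  v4=0  v5=0  v6=0  v7=0  v8=0  v9=0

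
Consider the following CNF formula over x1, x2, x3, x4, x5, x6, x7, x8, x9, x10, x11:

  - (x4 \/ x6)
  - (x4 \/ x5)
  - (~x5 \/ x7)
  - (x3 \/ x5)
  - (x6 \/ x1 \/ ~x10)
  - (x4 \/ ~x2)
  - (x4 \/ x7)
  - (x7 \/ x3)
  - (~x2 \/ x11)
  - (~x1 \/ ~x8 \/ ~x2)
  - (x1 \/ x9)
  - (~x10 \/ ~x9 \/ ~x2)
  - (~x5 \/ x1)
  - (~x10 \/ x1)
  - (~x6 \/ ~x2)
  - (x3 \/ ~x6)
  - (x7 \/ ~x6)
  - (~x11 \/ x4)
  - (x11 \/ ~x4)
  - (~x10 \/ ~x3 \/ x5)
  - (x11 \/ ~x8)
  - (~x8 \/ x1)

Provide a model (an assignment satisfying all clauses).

x1=T, x2=F, x3=T, x4=T, x5=F, x6=F, x7=T, x8=F, x9=F, x10=F, x11=T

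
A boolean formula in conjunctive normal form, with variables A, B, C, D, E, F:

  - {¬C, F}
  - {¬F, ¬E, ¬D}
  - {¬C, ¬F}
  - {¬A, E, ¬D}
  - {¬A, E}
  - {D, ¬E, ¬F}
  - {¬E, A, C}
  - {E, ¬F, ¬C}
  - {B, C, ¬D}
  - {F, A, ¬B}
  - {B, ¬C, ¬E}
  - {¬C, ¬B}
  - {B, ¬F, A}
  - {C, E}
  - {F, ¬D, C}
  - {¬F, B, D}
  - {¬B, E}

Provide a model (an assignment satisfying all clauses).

A=1, B=1, C=0, D=0, E=1, F=0

Check each clause:
  1. {¬C, F} — ¬C is true.
  2. {¬E, ¬F, ¬D} — ¬F is true.
  3. {¬F, ¬C} — ¬F is true.
  4. {¬D, ¬A, E} — ¬D is true.
  5. {E, ¬A} — E is true.
  6. {D, ¬F, ¬E} — ¬F is true.
  7. {C, ¬E, A} — A is true.
  8. {¬F, ¬C, E} — ¬C is true.
  9. {¬D, B, C} — B is true.
  10. {¬B, F, A} — A is true.
  11. {¬E, ¬C, B} — B is true.
  12. {¬C, ¬B} — ¬C is true.
  13. {A, ¬F, B} — A is true.
  14. {E, C} — E is true.
  15. {¬D, F, C} — ¬D is true.
  16. {D, B, ¬F} — B is true.
  17. {E, ¬B} — E is true.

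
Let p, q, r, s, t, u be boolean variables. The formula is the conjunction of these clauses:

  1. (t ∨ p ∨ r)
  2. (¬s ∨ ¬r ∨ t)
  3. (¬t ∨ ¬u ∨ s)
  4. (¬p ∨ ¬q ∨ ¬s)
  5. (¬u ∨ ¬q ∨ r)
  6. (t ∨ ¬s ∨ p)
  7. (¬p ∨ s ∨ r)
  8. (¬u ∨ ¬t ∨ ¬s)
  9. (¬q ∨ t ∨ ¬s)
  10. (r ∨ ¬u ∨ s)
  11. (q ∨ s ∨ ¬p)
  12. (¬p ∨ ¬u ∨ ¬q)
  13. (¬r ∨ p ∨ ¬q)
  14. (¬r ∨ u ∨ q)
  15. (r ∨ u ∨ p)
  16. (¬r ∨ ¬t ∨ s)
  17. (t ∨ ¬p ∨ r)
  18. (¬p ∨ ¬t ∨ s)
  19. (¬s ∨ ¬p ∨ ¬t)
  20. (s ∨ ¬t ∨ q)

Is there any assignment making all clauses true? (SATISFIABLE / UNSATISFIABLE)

SATISFIABLE

Branch on p: take p = False.
Set q = False and propagate.
Try r = True.
  then u is forced to True.
The remaining clauses are satisfied by s = False, t = False.
So p=F, q=F, r=T, s=F, t=F, u=T is a satisfying assignment.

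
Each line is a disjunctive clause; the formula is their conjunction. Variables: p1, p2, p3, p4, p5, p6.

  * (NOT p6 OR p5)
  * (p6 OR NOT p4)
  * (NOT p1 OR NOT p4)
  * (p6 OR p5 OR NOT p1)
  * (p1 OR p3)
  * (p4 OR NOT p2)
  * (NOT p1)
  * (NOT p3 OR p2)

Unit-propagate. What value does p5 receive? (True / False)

True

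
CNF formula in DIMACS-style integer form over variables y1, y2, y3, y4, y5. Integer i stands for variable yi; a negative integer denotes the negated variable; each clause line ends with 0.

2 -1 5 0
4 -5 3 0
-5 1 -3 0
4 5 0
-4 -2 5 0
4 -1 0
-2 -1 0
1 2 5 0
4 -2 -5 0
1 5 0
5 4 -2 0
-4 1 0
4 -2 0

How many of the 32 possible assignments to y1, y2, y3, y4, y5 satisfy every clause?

2

Satisfying assignments:
  y1=T y2=F y3=F y4=T y5=T
  y1=T y2=F y3=T y4=T y5=T
That's 2 in total.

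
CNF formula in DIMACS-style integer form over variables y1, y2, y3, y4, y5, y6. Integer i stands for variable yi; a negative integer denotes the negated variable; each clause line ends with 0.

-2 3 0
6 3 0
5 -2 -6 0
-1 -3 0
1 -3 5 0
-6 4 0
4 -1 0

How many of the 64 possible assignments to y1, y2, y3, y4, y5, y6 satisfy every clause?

10

Case analysis on y3 and y1:
  y3=1, y1=1: a clause becomes empty — 0.
  y3=1, y1=0: y2 free; 3 ways for (y4,y5,y6) × 2^1 = 6.
  y3=0, y1=1: remaining (y2,y4,y5,y6) ∈ {(0,1,0,1); (0,1,1,1)} — 2.
  y3=0, y1=0: remaining (y2,y4,y5,y6) ∈ {(0,1,0,1); (0,1,1,1)} — 2.
Total: 0 + 6 + 2 + 2 = 10.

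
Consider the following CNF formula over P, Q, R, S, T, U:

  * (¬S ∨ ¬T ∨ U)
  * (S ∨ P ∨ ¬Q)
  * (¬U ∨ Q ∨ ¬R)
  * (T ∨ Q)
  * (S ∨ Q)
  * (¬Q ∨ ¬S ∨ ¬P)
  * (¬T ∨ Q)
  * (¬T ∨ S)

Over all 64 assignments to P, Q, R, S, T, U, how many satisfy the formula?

10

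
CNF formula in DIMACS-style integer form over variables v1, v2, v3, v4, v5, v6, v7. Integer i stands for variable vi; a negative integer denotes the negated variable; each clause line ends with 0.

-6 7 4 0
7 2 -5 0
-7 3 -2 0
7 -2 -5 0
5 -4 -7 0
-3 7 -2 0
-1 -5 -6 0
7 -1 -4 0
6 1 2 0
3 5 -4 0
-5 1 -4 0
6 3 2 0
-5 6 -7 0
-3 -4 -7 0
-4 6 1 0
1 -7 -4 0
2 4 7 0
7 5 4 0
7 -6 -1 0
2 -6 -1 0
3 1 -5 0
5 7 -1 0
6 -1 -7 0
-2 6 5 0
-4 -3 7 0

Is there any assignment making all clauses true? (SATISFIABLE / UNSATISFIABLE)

SATISFIABLE

Set v1 = False and propagate.
Branch on v2: take v2 = True.
For the remaining variables, v3 = True, v4 = False, v5 = True, v6 = True, v7 = True works.
So v1 = F, v2 = T, v3 = T, v4 = F, v5 = T, v6 = T, v7 = T is a satisfying assignment.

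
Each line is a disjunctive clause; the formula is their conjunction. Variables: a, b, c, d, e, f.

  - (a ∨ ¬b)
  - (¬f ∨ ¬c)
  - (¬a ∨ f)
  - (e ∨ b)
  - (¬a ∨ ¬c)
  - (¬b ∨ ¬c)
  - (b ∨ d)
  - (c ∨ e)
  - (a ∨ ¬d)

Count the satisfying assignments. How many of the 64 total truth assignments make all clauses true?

3

The models are:
  a=1 b=0 c=0 d=1 e=1 f=1
  a=1 b=1 c=0 d=0 e=1 f=1
  a=1 b=1 c=0 d=1 e=1 f=1
Count: 3.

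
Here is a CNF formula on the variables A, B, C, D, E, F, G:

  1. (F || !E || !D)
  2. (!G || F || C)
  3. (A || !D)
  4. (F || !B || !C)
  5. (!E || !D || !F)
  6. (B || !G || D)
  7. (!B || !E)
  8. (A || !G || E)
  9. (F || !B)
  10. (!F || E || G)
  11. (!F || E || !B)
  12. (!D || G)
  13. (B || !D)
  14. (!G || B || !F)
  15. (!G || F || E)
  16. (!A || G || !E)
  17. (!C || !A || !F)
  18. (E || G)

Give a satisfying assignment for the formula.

Try A = False.
  then D is forced to False.
Set B = False and propagate.
  then G is forced to False.
  then E is forced to True.
C, F are now unconstrained; take C = True, F = True.
Every clause has at least one true literal under this assignment.

A=F  B=F  C=T  D=F  E=T  F=T  G=F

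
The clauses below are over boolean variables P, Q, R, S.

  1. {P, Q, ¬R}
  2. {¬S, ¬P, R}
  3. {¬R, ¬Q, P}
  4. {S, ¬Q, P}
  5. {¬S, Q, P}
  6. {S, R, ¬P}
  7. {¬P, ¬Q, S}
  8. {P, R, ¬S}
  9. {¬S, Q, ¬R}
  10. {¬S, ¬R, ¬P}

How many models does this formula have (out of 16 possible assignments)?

2

Satisfying assignments:
  P=F Q=F R=F S=F
  P=T Q=F R=T S=F
That's 2 in total.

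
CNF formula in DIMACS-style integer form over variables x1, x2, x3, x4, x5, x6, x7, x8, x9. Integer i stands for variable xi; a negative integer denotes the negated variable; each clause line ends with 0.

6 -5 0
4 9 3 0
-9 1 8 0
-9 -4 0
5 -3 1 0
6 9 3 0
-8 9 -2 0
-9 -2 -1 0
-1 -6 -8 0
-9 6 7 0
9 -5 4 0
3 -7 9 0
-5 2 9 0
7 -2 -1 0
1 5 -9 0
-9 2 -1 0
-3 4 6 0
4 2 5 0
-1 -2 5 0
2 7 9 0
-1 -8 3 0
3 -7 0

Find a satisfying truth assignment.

x1 = F  x2 = T  x3 = F  x4 = F  x5 = T  x6 = T  x7 = F  x8 = T  x9 = T

Check each clause:
  1. (!x5 || x6) — x6 is true.
  2. (x4 || x3 || x9) — x9 is true.
  3. (x1 || !x9 || x8) — x8 is true.
  4. (!x4 || !x9) — !x4 is true.
  5. (x5 || !x3 || x1) — !x3 is true.
  6. (x9 || x3 || x6) — x9 is true.
  7. (x9 || !x8 || !x2) — x9 is true.
  8. (!x9 || !x2 || !x1) — !x1 is true.
  9. (!x1 || !x6 || !x8) — !x1 is true.
  10. (x6 || x7 || !x9) — x6 is true.
  11. (!x5 || x9 || x4) — x9 is true.
  12. (!x7 || x9 || x3) — x9 is true.
  13. (x9 || !x5 || x2) — x9 is true.
  14. (!x2 || x7 || !x1) — !x1 is true.
  15. (x1 || !x9 || x5) — x5 is true.
  16. (x2 || !x9 || !x1) — x2 is true.
  17. (!x3 || x4 || x6) — !x3 is true.
  18. (x4 || x2 || x5) — x2 is true.
  19. (!x1 || !x2 || x5) — x5 is true.
  20. (x7 || x9 || x2) — x9 is true.
  21. (!x8 || x3 || !x1) — !x1 is true.
  22. (!x7 || x3) — !x7 is true.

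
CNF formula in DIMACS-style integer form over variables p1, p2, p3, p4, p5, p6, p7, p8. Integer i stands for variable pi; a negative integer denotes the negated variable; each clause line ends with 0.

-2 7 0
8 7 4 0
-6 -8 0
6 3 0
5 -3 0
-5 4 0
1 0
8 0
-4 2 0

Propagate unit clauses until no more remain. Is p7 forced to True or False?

(p1) is a unit clause: p1 = True.
(p8) stands alone — p8 = True.
(NOT p8 OR NOT p6) with p8 = True leaves only NOT p6, so p6 = False.
From (p3 OR p6) and p6 = False: p3 = True.
From (NOT p3 OR p5) and p3 = True: p5 = True.
(p4 OR NOT p5) with p5 = True leaves only p4, so p4 = True.
(p2 OR NOT p4) with p4 = True leaves only p2, so p2 = True.
(p7 OR NOT p2) with p2 = True leaves only p7, so p7 = True.

True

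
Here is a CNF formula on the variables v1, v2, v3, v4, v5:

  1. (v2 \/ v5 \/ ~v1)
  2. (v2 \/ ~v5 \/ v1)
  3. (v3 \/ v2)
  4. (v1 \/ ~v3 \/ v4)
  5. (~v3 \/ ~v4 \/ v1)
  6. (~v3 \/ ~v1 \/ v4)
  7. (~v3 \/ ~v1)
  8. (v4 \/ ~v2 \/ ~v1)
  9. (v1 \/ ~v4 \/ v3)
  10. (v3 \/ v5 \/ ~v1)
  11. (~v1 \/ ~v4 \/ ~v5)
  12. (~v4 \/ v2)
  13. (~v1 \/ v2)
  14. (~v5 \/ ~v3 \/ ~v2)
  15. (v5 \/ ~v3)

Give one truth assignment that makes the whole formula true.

v1 = 0  v2 = 1  v3 = 0  v4 = 0  v5 = 1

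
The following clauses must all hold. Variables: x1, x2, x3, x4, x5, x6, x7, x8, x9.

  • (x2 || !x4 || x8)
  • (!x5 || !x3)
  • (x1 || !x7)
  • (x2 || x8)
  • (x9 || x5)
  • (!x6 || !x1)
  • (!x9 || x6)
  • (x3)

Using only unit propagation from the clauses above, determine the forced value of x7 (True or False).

False

Unit clause (x3) sets x3 = True.
From (!x3 || !x5) and x3 = True: x5 = False.
In (x9 || x5), x5 is now false; x9 must hold, so x9 = True.
(!x9 || x6): since x9 = True, the clause reduces to (x6). x6 = True.
In (!x6 || !x1), !x6 is now false; !x1 must hold, so x1 = False.
In (!x7 || x1), x1 is now false; !x7 must hold, so x7 = False.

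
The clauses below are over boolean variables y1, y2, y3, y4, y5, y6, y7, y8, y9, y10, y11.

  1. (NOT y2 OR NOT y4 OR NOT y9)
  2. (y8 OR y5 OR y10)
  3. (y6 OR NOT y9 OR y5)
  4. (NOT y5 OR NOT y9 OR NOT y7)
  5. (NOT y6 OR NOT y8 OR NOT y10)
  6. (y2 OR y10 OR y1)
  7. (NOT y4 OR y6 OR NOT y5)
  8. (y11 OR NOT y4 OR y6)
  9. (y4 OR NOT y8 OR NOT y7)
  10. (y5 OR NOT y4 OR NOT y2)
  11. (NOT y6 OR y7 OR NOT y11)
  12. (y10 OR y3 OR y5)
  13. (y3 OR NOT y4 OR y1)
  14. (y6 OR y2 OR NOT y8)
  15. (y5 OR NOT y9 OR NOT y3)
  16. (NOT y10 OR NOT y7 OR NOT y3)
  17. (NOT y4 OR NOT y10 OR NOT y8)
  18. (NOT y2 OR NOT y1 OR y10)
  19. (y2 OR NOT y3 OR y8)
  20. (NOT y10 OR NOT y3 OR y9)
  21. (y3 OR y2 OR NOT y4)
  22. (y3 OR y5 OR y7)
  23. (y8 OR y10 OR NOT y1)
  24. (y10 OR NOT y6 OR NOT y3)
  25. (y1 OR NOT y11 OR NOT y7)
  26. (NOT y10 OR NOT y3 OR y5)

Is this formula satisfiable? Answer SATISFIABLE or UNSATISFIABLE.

SATISFIABLE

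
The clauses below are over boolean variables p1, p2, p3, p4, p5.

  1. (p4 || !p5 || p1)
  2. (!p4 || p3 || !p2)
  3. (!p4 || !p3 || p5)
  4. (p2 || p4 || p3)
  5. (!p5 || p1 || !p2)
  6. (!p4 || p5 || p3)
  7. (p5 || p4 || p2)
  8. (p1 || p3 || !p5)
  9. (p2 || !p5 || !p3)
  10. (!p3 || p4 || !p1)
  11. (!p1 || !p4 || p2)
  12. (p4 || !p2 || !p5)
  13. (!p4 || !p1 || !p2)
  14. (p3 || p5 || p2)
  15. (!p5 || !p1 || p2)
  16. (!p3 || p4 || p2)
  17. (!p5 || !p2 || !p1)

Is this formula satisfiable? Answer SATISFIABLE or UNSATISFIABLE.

SATISFIABLE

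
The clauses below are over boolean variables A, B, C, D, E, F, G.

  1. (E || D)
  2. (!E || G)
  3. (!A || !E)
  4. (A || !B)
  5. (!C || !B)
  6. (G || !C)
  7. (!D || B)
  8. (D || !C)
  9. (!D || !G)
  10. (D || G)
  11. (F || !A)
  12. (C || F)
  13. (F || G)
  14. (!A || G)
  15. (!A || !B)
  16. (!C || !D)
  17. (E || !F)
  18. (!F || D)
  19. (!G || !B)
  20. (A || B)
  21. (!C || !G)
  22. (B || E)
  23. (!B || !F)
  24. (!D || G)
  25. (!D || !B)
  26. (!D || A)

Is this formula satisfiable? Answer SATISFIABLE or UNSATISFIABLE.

D = True:
  propagation gives B=True; an empty clause results — contradiction.
D = False:
  propagation gives E=True, G=True, A=False, B=False; an empty clause results — contradiction.
Every branch closes, so no satisfying assignment exists.

UNSATISFIABLE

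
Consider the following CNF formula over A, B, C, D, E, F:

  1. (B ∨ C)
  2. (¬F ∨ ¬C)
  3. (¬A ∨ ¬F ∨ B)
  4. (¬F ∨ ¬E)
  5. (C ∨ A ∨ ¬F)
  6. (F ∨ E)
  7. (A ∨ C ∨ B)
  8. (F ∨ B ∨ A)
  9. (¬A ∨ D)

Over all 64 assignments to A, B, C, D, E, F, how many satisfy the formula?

Satisfying assignments:
  A=0 B=1 C=0 D=0 E=1 F=0
  A=0 B=1 C=0 D=1 E=1 F=0
  A=0 B=1 C=1 D=0 E=1 F=0
  A=0 B=1 C=1 D=1 E=1 F=0
  A=1 B=0 C=1 D=1 E=1 F=0
  A=1 B=1 C=0 D=1 E=0 F=1
  A=1 B=1 C=0 D=1 E=1 F=0
  A=1 B=1 C=1 D=1 E=1 F=0
Count: 8.

8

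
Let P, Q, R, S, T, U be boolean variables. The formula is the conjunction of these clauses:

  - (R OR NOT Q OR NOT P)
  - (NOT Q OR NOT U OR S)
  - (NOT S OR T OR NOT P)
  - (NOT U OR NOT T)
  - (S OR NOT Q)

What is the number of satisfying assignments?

Split on Q, then S.
  Q=1, S=1: 7 of the 16 assignments to (P,R,T,U) work.
  Q=1, S=0: a clause becomes empty — 0.
  Q=0, S=1: R free; 4 ways for (P,T,U) × 2^1 = 8.
  Q=0, S=0: P, R free; 3 ways for (T,U) × 2^2 = 12.
Total: 7 + 0 + 8 + 12 = 27.

27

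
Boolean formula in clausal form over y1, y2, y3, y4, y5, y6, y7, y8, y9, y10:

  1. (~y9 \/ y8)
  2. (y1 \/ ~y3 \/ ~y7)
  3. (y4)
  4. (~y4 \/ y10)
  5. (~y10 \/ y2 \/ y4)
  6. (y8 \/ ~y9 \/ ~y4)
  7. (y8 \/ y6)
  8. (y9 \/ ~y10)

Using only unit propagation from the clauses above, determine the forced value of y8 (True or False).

(y4) stands alone — y4 = True.
In (~y4 \/ y10), ~y4 is now false; y10 must hold, so y10 = True.
(~y10 \/ y9): since y10 = True, the clause reduces to (y9). y9 = True.
(y8 \/ ~y9) with y9 = True leaves only y8, so y8 = True.

True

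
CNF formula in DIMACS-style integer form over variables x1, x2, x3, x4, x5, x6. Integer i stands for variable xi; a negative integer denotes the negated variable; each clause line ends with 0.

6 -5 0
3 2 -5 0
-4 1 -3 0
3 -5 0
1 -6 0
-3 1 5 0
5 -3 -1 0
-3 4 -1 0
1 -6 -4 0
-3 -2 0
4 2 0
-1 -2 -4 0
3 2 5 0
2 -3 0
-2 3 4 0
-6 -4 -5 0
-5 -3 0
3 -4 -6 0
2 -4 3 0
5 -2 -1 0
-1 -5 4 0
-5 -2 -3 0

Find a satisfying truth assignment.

Set x1 = False and propagate.
  then x6 is forced to False.
  then x5 is forced to False.
  then x3 is forced to False.
  then x2 is forced to True.
  then x4 is forced to True.
Check each clause:
  1. (NOT x5 OR x6) — NOT x5 is true.
  2. (x3 OR NOT x5 OR x2) — x2 is true.
  3. (x1 OR NOT x4 OR NOT x3) — NOT x3 is true.
  4. (x3 OR NOT x5) — NOT x5 is true.
  5. (NOT x6 OR x1) — NOT x6 is true.
  6. (NOT x3 OR x1 OR x5) — NOT x3 is true.
  7. (NOT x1 OR NOT x3 OR x5) — NOT x3 is true.
  8. (x4 OR NOT x1 OR NOT x3) — x4 is true.
  9. (NOT x6 OR NOT x4 OR x1) — NOT x6 is true.
  10. (NOT x2 OR NOT x3) — NOT x3 is true.
  11. (x2 OR x4) — x2 is true.
  12. (NOT x1 OR NOT x2 OR NOT x4) — NOT x1 is true.
  13. (x5 OR x3 OR x2) — x2 is true.
  14. (NOT x3 OR x2) — x2 is true.
  15. (NOT x2 OR x3 OR x4) — x4 is true.
  16. (NOT x5 OR NOT x4 OR NOT x6) — NOT x6 is true.
  17. (NOT x5 OR NOT x3) — NOT x5 is true.
  18. (NOT x4 OR NOT x6 OR x3) — NOT x6 is true.
  19. (x3 OR x2 OR NOT x4) — x2 is true.
  20. (NOT x1 OR x5 OR NOT x2) — NOT x1 is true.
  21. (NOT x1 OR x4 OR NOT x5) — NOT x5 is true.
  22. (NOT x5 OR NOT x3 OR NOT x2) — NOT x5 is true.

x1=False, x2=True, x3=False, x4=True, x5=False, x6=False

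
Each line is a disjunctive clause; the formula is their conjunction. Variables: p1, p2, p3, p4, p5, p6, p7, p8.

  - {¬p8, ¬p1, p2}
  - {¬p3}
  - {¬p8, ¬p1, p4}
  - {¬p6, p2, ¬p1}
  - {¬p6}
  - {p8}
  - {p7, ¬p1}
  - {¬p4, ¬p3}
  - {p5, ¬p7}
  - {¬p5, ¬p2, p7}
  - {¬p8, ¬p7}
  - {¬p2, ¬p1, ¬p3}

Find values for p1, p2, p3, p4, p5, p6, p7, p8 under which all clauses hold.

p1=F, p2=F, p3=F, p4=T, p5=F, p6=F, p7=F, p8=T

Unit propagation: (¬p3) forces p3 = False.
The clause (¬p6) is unit: p6 must be False.
(p8) is a unit clause, so p8 = True.
(¬p7) is a unit clause, so p7 = False.
Unit propagation: (¬p1) forces p1 = False.
p2 occurs only negated in the remaining clauses — set p2 = False.
Pure literal: p5 appears only negated; assign p5 = False.
p4 is now unconstrained; take p4 = True.
Every clause has at least one true literal under this assignment.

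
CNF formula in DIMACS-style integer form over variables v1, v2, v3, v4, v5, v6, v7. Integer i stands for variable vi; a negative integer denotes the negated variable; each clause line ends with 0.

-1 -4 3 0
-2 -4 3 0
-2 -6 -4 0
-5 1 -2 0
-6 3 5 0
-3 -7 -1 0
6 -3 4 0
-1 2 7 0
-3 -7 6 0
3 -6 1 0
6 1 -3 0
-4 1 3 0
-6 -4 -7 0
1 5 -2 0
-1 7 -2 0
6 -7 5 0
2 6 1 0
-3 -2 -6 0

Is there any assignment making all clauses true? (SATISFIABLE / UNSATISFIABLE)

Try v1 = True.
The remaining clauses are satisfied by v2 = True, v3 = False, v4 = False, v5 = True, v6 = False, v7 = True.
So v1 = True  v2 = True  v3 = False  v4 = False  v5 = True  v6 = False  v7 = True is a satisfying assignment.

SATISFIABLE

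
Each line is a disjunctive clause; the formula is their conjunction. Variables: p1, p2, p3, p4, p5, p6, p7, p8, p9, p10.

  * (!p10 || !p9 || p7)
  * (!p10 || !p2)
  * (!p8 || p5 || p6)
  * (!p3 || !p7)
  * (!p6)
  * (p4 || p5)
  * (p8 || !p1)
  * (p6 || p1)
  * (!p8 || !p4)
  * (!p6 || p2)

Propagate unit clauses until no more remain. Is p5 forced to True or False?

True

(!p6) stands alone — p6 = False.
(p6 || p1): since p6 = False, the clause reduces to (p1). p1 = True.
From (p8 || !p1) and p1 = True: p8 = True.
From (p5 || !p8 || p6) and p8 = True, p6 = False: p5 = True.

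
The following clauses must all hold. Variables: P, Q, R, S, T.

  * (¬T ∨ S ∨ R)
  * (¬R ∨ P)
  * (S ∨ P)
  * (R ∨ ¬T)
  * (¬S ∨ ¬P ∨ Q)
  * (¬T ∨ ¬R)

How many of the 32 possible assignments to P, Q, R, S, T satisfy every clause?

Satisfying assignments:
  P=0 Q=0 R=0 S=1 T=0
  P=0 Q=1 R=0 S=1 T=0
  P=1 Q=0 R=0 S=0 T=0
  P=1 Q=0 R=1 S=0 T=0
  P=1 Q=1 R=0 S=0 T=0
  P=1 Q=1 R=0 S=1 T=0
  P=1 Q=1 R=1 S=0 T=0
  P=1 Q=1 R=1 S=1 T=0
That's 8 in total.

8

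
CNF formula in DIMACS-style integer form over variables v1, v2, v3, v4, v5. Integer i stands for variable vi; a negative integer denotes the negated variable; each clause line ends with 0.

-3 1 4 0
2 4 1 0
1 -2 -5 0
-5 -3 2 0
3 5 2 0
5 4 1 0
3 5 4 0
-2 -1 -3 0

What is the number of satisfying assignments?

Case analysis on v1 and v2:
  v1=T, v2=T: remaining (v3,v4,v5) ∈ {(F,F,T); (F,T,F); (F,T,T)} — 3.
  v1=T, v2=F: remaining (v3,v4,v5) ∈ {(F,F,T); (F,T,T); (T,F,F); (T,T,F)} — 4.
  v1=F, v2=T: remaining (v3,v4,v5) ∈ {(F,T,F); (T,T,F)} — 2.
  v1=F, v2=F: remaining (v3,v4,v5) ∈ {(F,T,T); (T,T,F)} — 2.
Total: 3 + 4 + 2 + 2 = 11.

11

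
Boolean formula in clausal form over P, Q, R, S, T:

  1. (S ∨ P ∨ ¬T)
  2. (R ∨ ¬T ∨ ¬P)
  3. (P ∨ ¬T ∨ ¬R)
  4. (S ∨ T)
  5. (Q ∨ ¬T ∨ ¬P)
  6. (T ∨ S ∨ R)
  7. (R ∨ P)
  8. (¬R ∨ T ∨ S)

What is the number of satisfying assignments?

The models are:
  P=F Q=F R=T S=T T=F
  P=F Q=T R=T S=T T=F
  P=T Q=F R=F S=T T=F
  P=T Q=F R=T S=T T=F
  P=T Q=T R=F S=T T=F
  P=T Q=T R=T S=F T=T
  P=T Q=T R=T S=T T=F
  P=T Q=T R=T S=T T=T
That's 8 in total.

8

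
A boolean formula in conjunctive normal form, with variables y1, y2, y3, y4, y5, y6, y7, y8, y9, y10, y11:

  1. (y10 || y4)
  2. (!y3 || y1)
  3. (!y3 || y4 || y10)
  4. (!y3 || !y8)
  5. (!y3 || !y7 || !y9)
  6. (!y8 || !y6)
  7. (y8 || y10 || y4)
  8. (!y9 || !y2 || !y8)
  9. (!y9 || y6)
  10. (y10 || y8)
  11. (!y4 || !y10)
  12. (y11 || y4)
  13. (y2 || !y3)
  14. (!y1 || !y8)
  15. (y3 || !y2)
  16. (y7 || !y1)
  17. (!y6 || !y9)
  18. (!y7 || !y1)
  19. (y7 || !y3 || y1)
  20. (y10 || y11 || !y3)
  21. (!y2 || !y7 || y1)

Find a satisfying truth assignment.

Pure literal: y9 appears only negated; assign y9 = False.
y11 occurs only positively in the remaining clauses — set y11 = True.
Branch on y1: take y1 = False.
  then y3 is forced to False.
  then y2 is forced to False.
The remaining clauses are satisfied by y4 = False, y5 = True, y6 = False, y7 = True, y8 = True, y10 = True.

y1=False, y2=False, y3=False, y4=False, y5=True, y6=False, y7=True, y8=True, y9=False, y10=True, y11=True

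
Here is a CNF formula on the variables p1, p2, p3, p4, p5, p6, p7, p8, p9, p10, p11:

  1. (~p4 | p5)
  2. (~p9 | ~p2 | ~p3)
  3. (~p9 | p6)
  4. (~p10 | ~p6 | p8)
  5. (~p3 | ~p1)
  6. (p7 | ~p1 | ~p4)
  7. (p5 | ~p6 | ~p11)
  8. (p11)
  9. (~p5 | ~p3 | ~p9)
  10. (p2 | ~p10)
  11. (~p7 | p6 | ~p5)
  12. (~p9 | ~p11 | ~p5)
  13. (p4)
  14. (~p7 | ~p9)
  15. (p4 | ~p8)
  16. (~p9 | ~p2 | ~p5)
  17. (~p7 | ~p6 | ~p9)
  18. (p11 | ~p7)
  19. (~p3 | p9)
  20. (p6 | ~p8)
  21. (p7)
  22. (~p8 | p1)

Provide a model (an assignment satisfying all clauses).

p1=True, p2=False, p3=False, p4=True, p5=True, p6=True, p7=True, p8=False, p9=False, p10=False, p11=True

(p11) is a unit clause, so p11 = True.
The clause (p4) is unit: p4 must be True.
(p5) is a unit clause, so p5 = True.
(~p9) is a unit clause, so p9 = False.
Unit propagation: (~p3) forces p3 = False.
(p7) is a unit clause, so p7 = True.
Unit propagation: (p6) forces p6 = True.
p1 occurs only positively in the remaining clauses — set p1 = True.
Pure literal: p10 appears only negated; assign p10 = False.
p2, p8 are now unconstrained; take p2 = False, p8 = False.
Every clause has at least one true literal under this assignment.
Check each clause:
  1. (p5 | ~p4) — p5 is true.
  2. (~p2 | ~p9 | ~p3) — ~p3 is true.
  3. (~p9 | p6) — p6 is true.
  4. (~p10 | p8 | ~p6) — ~p10 is true.
  5. (~p3 | ~p1) — ~p3 is true.
  6. (~p4 | p7 | ~p1) — p7 is true.
  7. (~p11 | p5 | ~p6) — p5 is true.
  8. (p11) — p11 is true.
  9. (~p5 | ~p9 | ~p3) — ~p3 is true.
  10. (p2 | ~p10) — ~p10 is true.
  11. (p6 | ~p5 | ~p7) — p6 is true.
  12. (~p5 | ~p11 | ~p9) — ~p9 is true.
  13. (p4) — p4 is true.
  14. (~p9 | ~p7) — ~p9 is true.
  15. (~p8 | p4) — ~p8 is true.
  16. (~p5 | ~p2 | ~p9) — ~p2 is true.
  17. (~p6 | ~p7 | ~p9) — ~p9 is true.
  18. (~p7 | p11) — p11 is true.
  19. (p9 | ~p3) — ~p3 is true.
  20. (~p8 | p6) — ~p8 is true.
  21. (p7) — p7 is true.
  22. (~p8 | p1) — ~p8 is true.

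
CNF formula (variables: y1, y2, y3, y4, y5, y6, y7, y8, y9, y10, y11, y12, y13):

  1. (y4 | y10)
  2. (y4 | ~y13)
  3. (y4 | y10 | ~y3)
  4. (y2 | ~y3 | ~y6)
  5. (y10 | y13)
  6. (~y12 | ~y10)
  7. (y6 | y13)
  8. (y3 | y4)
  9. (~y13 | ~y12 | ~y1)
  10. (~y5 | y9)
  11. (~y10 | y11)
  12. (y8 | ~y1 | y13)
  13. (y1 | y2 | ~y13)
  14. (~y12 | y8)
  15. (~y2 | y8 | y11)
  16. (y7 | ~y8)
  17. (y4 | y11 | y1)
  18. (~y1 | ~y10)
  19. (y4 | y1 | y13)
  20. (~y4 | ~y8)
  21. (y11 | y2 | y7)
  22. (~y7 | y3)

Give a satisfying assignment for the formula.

y1=1, y2=0, y3=0, y4=1, y5=0, y6=0, y7=0, y8=0, y9=0, y10=0, y11=1, y12=0, y13=1

Pure literal: y5 appears only negated; assign y5 = False.
Pure literal: y11 appears only positively; assign y11 = True.
Branch on y1: take y1 = True.
  then y10 is forced to False.
  then y4 is forced to True.
  then y13 is forced to True.
  then y12 is forced to False.
  then y8 is forced to False.
The remaining clauses are satisfied by y2 = False, y3 = False, y6 = False, y7 = False, y9 = False.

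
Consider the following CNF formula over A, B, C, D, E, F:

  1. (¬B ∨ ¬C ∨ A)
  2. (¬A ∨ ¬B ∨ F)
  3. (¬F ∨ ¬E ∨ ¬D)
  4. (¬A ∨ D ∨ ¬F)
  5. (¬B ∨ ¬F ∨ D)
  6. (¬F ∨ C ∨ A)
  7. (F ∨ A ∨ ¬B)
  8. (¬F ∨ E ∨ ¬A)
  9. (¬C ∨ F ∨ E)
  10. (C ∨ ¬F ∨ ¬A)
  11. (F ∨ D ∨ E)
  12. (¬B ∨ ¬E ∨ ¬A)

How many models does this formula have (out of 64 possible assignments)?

13

Case analysis on F and A:
  F=1, A=1: a clause becomes empty — 0.
  F=1, A=0: remaining (B,C,D,E) ∈ {(0,1,0,0); (0,1,0,1); (0,1,1,0)} — 3.
  F=0, A=1: 5 of the 16 assignments to (B,C,D,E) work.
  F=0, A=0: 5 of the 16 assignments to (B,C,D,E) work.
Total: 0 + 3 + 5 + 5 = 13.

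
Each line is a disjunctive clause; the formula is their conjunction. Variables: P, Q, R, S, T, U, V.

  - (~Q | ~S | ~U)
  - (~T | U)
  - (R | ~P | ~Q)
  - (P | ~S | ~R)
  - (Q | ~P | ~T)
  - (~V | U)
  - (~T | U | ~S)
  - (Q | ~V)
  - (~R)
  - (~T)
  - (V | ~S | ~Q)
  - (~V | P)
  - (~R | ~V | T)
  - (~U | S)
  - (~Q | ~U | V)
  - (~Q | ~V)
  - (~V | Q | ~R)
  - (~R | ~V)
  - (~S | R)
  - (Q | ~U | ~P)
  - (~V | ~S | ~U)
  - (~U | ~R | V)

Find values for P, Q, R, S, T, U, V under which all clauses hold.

P=T  Q=F  R=F  S=F  T=F  U=F  V=F

Check each clause:
  1. (~Q | ~S | ~U) — ~U is true.
  2. (U | ~T) — ~T is true.
  3. (~P | R | ~Q) — ~Q is true.
  4. (P | ~R | ~S) — P is true.
  5. (~T | ~P | Q) — ~T is true.
  6. (~V | U) — ~V is true.
  7. (~S | ~T | U) — ~T is true.
  8. (~V | Q) — ~V is true.
  9. (~R) — ~R is true.
  10. (~T) — ~T is true.
  11. (V | ~Q | ~S) — ~S is true.
  12. (~V | P) — P is true.
  13. (~R | T | ~V) — ~V is true.
  14. (~U | S) — ~U is true.
  15. (~Q | ~U | V) — ~U is true.
  16. (~V | ~Q) — ~V is true.
  17. (Q | ~V | ~R) — ~V is true.
  18. (~R | ~V) — ~V is true.
  19. (~S | R) — ~S is true.
  20. (~P | Q | ~U) — ~U is true.
  21. (~U | ~S | ~V) — ~V is true.
  22. (V | ~U | ~R) — ~U is true.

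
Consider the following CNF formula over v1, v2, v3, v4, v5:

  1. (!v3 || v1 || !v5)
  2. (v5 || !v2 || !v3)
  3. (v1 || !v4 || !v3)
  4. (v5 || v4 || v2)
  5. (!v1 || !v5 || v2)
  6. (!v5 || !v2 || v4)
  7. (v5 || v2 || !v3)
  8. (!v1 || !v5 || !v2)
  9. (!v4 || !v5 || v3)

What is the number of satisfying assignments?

7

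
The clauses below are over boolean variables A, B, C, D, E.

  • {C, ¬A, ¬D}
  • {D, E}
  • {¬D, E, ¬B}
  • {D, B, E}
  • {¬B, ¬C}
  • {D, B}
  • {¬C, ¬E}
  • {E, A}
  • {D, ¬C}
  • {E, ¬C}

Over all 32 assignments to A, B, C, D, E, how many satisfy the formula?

4

Satisfying assignments:
  A=F B=F C=F D=T E=T
  A=F B=T C=F D=F E=T
  A=F B=T C=F D=T E=T
  A=T B=T C=F D=F E=T
Count: 4.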